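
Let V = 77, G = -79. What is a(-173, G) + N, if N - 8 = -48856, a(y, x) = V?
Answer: -48771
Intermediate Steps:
a(y, x) = 77
N = -48848 (N = 8 - 48856 = -48848)
a(-173, G) + N = 77 - 48848 = -48771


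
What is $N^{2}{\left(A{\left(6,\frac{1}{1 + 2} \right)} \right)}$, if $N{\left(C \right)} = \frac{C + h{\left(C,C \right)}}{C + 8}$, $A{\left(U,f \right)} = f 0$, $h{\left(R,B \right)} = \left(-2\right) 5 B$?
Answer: $0$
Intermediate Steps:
$h{\left(R,B \right)} = - 10 B$
$A{\left(U,f \right)} = 0$
$N{\left(C \right)} = - \frac{9 C}{8 + C}$ ($N{\left(C \right)} = \frac{C - 10 C}{C + 8} = \frac{\left(-9\right) C}{8 + C} = - \frac{9 C}{8 + C}$)
$N^{2}{\left(A{\left(6,\frac{1}{1 + 2} \right)} \right)} = \left(\left(-9\right) 0 \frac{1}{8 + 0}\right)^{2} = \left(\left(-9\right) 0 \cdot \frac{1}{8}\right)^{2} = 0^{2} = 0$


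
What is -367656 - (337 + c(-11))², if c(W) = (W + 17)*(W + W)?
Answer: -409681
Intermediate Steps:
c(W) = 2*W*(17 + W) (c(W) = (17 + W)*(2*W) = 2*W*(17 + W))
-367656 - (337 + c(-11))² = -367656 - (337 + 2*(-11)*(17 - 11))² = -367656 - (337 + 2*(-11)*6)² = -367656 - (337 - 132)² = -367656 - 1*205² = -367656 - 1*42025 = -367656 - 42025 = -409681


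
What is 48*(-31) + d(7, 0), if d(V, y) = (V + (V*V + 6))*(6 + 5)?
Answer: -806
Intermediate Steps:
d(V, y) = 66 + 11*V + 11*V² (d(V, y) = (V + (V² + 6))*11 = (V + (6 + V²))*11 = (6 + V + V²)*11 = 66 + 11*V + 11*V²)
48*(-31) + d(7, 0) = 48*(-31) + (66 + 11*7 + 11*7²) = -1488 + (66 + 77 + 11*49) = -1488 + (66 + 77 + 539) = -1488 + 682 = -806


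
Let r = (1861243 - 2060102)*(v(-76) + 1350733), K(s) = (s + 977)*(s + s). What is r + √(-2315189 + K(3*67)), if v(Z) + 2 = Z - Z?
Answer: -268605015929 + I*√1841633 ≈ -2.6861e+11 + 1357.1*I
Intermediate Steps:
v(Z) = -2 (v(Z) = -2 + (Z - Z) = -2 + 0 = -2)
K(s) = 2*s*(977 + s) (K(s) = (977 + s)*(2*s) = 2*s*(977 + s))
r = -268605015929 (r = (1861243 - 2060102)*(-2 + 1350733) = -198859*1350731 = -268605015929)
r + √(-2315189 + K(3*67)) = -268605015929 + √(-2315189 + 2*(3*67)*(977 + 3*67)) = -268605015929 + √(-2315189 + 2*201*(977 + 201)) = -268605015929 + √(-2315189 + 2*201*1178) = -268605015929 + √(-2315189 + 473556) = -268605015929 + √(-1841633) = -268605015929 + I*√1841633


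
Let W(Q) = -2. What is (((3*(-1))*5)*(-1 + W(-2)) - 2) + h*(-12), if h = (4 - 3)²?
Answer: 31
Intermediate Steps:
h = 1 (h = 1² = 1)
(((3*(-1))*5)*(-1 + W(-2)) - 2) + h*(-12) = (((3*(-1))*5)*(-1 - 2) - 2) + 1*(-12) = (-3*5*(-3) - 2) - 12 = (-15*(-3) - 2) - 12 = (45 - 2) - 12 = 43 - 12 = 31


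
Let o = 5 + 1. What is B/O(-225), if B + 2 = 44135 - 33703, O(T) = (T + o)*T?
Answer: 2086/9855 ≈ 0.21167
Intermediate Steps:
o = 6
O(T) = T*(6 + T) (O(T) = (T + 6)*T = (6 + T)*T = T*(6 + T))
B = 10430 (B = -2 + (44135 - 33703) = -2 + 10432 = 10430)
B/O(-225) = 10430/((-225*(6 - 225))) = 10430/((-225*(-219))) = 10430/49275 = 10430*(1/49275) = 2086/9855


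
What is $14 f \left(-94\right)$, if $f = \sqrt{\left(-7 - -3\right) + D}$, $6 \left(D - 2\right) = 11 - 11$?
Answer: $- 1316 i \sqrt{2} \approx - 1861.1 i$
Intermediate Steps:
$D = 2$ ($D = 2 + \frac{11 - 11}{6} = 2 + \frac{1}{6} \cdot 0 = 2 + 0 = 2$)
$f = i \sqrt{2}$ ($f = \sqrt{\left(-7 - -3\right) + 2} = \sqrt{\left(-7 + 3\right) + 2} = \sqrt{-4 + 2} = \sqrt{-2} = i \sqrt{2} \approx 1.4142 i$)
$14 f \left(-94\right) = 14 i \sqrt{2} \left(-94\right) = - 1316 i \sqrt{2}$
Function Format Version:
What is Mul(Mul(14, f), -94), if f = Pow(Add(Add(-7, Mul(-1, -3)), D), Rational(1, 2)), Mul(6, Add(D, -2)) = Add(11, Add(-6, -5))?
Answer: Mul(-1316, I, Pow(2, Rational(1, 2))) ≈ Mul(-1861.1, I)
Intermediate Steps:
D = 2 (D = Add(2, Mul(Rational(1, 6), Add(11, Add(-6, -5)))) = Add(2, Mul(Rational(1, 6), Add(11, -11))) = Add(2, Mul(Rational(1, 6), 0)) = Add(2, 0) = 2)
f = Mul(I, Pow(2, Rational(1, 2))) (f = Pow(Add(Add(-7, Mul(-1, -3)), 2), Rational(1, 2)) = Pow(Add(Add(-7, 3), 2), Rational(1, 2)) = Pow(Add(-4, 2), Rational(1, 2)) = Pow(-2, Rational(1, 2)) = Mul(I, Pow(2, Rational(1, 2))) ≈ Mul(1.4142, I))
Mul(Mul(14, f), -94) = Mul(Mul(14, Mul(I, Pow(2, Rational(1, 2)))), -94) = Mul(Mul(14, I, Pow(2, Rational(1, 2))), -94) = Mul(-1316, I, Pow(2, Rational(1, 2)))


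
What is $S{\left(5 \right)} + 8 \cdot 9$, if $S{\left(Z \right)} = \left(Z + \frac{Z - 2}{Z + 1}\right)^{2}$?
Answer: $\frac{409}{4} \approx 102.25$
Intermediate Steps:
$S{\left(Z \right)} = \left(Z + \frac{-2 + Z}{1 + Z}\right)^{2}$
$S{\left(5 \right)} + 8 \cdot 9 = \frac{\left(-2 + 5^{2} + 2 \cdot 5\right)^{2}}{\left(1 + 5\right)^{2}} + 8 \cdot 9 = \frac{\left(-2 + 25 + 10\right)^{2}}{36} + 72 = \frac{33^{2}}{36} + 72 = \frac{1}{36} \cdot 1089 + 72 = \frac{121}{4} + 72 = \frac{409}{4}$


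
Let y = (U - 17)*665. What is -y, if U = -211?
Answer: 151620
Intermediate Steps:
y = -151620 (y = (-211 - 17)*665 = -228*665 = -151620)
-y = -1*(-151620) = 151620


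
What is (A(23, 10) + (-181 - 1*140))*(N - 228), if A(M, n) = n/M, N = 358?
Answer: -958490/23 ≈ -41674.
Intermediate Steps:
(A(23, 10) + (-181 - 1*140))*(N - 228) = (10/23 + (-181 - 1*140))*(358 - 228) = (10*(1/23) + (-181 - 140))*130 = (10/23 - 321)*130 = -7373/23*130 = -958490/23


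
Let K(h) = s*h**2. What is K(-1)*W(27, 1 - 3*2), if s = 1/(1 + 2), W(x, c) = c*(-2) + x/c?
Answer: 23/15 ≈ 1.5333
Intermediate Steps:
W(x, c) = -2*c + x/c
s = 1/3 ≈ 0.33333
K(h) = h**2/3
K(-1)*W(27, 1 - 3*2) = ((1/3)*(-1)**2)*(-2*(1 - 3*2) + 27/(1 - 3*2)) = ((1/3)*1)*(-2*(1 - 6) + 27/(1 - 6)) = (-2*(-5) + 27/(-5))/3 = (10 + 27*(-1/5))/3 = (10 - 27/5)/3 = (1/3)*(23/5) = 23/15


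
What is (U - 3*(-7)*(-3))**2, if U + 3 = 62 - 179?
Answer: 33489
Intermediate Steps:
U = -120 (U = -3 + (62 - 179) = -3 - 117 = -120)
(U - 3*(-7)*(-3))**2 = (-120 - 3*(-7)*(-3))**2 = (-120 + 21*(-3))**2 = (-120 - 63)**2 = (-183)**2 = 33489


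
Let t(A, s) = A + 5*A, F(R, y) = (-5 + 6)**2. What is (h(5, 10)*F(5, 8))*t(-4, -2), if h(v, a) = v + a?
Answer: -360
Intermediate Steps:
F(R, y) = 1 (F(R, y) = 1**2 = 1)
h(v, a) = a + v
t(A, s) = 6*A
(h(5, 10)*F(5, 8))*t(-4, -2) = ((10 + 5)*1)*(6*(-4)) = (15*1)*(-24) = 15*(-24) = -360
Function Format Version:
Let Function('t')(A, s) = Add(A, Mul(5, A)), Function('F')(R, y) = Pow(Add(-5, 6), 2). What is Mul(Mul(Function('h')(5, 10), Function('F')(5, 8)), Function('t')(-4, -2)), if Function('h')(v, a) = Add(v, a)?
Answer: -360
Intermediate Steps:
Function('F')(R, y) = 1 (Function('F')(R, y) = Pow(1, 2) = 1)
Function('h')(v, a) = Add(a, v)
Function('t')(A, s) = Mul(6, A)
Mul(Mul(Function('h')(5, 10), Function('F')(5, 8)), Function('t')(-4, -2)) = Mul(Mul(Add(10, 5), 1), Mul(6, -4)) = Mul(Mul(15, 1), -24) = Mul(15, -24) = -360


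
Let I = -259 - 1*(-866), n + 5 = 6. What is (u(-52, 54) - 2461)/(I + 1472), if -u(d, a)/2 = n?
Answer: -821/693 ≈ -1.1847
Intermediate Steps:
n = 1 (n = -5 + 6 = 1)
I = 607 (I = -259 + 866 = 607)
u(d, a) = -2 (u(d, a) = -2*1 = -2)
(u(-52, 54) - 2461)/(I + 1472) = (-2 - 2461)/(607 + 1472) = -2463/2079 = -2463*1/2079 = -821/693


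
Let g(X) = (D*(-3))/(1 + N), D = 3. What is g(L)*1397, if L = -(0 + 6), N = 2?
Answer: -4191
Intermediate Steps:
L = -6 (L = -1*6 = -6)
g(X) = -3 (g(X) = (3*(-3))/(1 + 2) = -9/3 = -9*1/3 = -3)
g(L)*1397 = -3*1397 = -4191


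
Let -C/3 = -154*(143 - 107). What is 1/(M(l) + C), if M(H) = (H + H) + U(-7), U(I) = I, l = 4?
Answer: 1/16633 ≈ 6.0121e-5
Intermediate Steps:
M(H) = -7 + 2*H (M(H) = (H + H) - 7 = 2*H - 7 = -7 + 2*H)
C = 16632 (C = -(-462)*(143 - 107) = -(-462)*36 = -3*(-5544) = 16632)
1/(M(l) + C) = 1/((-7 + 2*4) + 16632) = 1/((-7 + 8) + 16632) = 1/(1 + 16632) = 1/16633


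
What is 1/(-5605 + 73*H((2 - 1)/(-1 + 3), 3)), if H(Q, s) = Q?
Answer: -2/11137 ≈ -0.00017958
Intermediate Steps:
1/(-5605 + 73*H((2 - 1)/(-1 + 3), 3)) = 1/(-5605 + 73*((2 - 1)/(-1 + 3))) = 1/(-5605 + 73*(1/2)) = 1/(-5605 + 73*(1*(½))) = 1/(-5605 + 73*(½)) = 1/(-5605 + 73/2) = 1/(-11137/2) = -2/11137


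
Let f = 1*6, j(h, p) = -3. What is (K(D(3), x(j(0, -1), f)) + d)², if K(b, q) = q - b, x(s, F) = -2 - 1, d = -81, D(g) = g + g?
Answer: 8100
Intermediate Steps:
D(g) = 2*g
f = 6
x(s, F) = -3
(K(D(3), x(j(0, -1), f)) + d)² = ((-3 - 2*3) - 81)² = ((-3 - 1*6) - 81)² = ((-3 - 6) - 81)² = (-9 - 81)² = (-90)² = 8100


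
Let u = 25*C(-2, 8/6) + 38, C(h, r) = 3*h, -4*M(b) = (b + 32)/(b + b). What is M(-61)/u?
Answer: 29/54656 ≈ 0.00053059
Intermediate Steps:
M(b) = -(32 + b)/(8*b) (M(b) = -(b + 32)/(4*(b + b)) = -(32 + b)/(4*(2*b)) = -(32 + b)*1/(2*b)/4 = -(32 + b)/(8*b))
u = -112 (u = 25*(3*(-2)) + 38 = 25*(-6) + 38 = -150 + 38 = -112)
M(-61)/u = ((⅛)*(-32 - 1*(-61))/(-61))/(-112) = ((⅛)*(-1/61)*(-32 + 61))*(-1/112) = ((⅛)*(-1/61)*29)*(-1/112) = -29/488*(-1/112) = 29/54656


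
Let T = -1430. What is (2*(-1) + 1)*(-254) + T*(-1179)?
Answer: 1686224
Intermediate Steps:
(2*(-1) + 1)*(-254) + T*(-1179) = (2*(-1) + 1)*(-254) - 1430*(-1179) = (-2 + 1)*(-254) + 1685970 = -1*(-254) + 1685970 = 254 + 1685970 = 1686224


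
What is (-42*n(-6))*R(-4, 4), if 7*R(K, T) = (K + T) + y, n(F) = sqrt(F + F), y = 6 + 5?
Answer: -132*I*sqrt(3) ≈ -228.63*I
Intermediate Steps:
y = 11
n(F) = sqrt(2)*sqrt(F) (n(F) = sqrt(2*F) = sqrt(2)*sqrt(F))
R(K, T) = 11/7 + K/7 + T/7 (R(K, T) = ((K + T) + 11)/7 = (11 + K + T)/7 = 11/7 + K/7 + T/7)
(-42*n(-6))*R(-4, 4) = (-42*sqrt(2)*sqrt(-6))*(11/7 + (1/7)*(-4) + (1/7)*4) = (-42*sqrt(2)*I*sqrt(6))*(11/7 - 4/7 + 4/7) = -84*I*sqrt(3)*(11/7) = -132*I*sqrt(3)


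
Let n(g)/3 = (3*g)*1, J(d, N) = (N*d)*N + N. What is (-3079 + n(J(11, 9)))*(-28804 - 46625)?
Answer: -378729009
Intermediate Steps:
J(d, N) = N + d*N² (J(d, N) = d*N² + N = N + d*N²)
n(g) = 9*g (n(g) = 3*((3*g)*1) = 3*(3*g) = 9*g)
(-3079 + n(J(11, 9)))*(-28804 - 46625) = (-3079 + 9*(9*(1 + 9*11)))*(-28804 - 46625) = (-3079 + 9*(9*(1 + 99)))*(-75429) = (-3079 + 9*(9*100))*(-75429) = (-3079 + 9*900)*(-75429) = (-3079 + 8100)*(-75429) = 5021*(-75429) = -378729009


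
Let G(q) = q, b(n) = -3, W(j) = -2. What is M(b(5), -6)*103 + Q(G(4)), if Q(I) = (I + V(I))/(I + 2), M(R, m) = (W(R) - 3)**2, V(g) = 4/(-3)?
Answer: 23179/9 ≈ 2575.4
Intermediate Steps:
V(g) = -4/3 (V(g) = 4*(-1/3) = -4/3)
M(R, m) = 25 (M(R, m) = (-2 - 3)**2 = (-5)**2 = 25)
Q(I) = (-4/3 + I)/(2 + I) (Q(I) = (I - 4/3)/(I + 2) = (-4/3 + I)/(2 + I))
M(b(5), -6)*103 + Q(G(4)) = 25*103 + (-4/3 + 4)/(2 + 4) = 2575 + (8/3)/6 = 2575 + (1/6)*(8/3) = 2575 + 4/9 = 23179/9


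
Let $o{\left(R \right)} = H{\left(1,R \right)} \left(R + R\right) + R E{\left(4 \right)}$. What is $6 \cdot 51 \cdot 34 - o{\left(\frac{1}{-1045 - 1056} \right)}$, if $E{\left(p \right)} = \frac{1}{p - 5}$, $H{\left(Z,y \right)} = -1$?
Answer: $\frac{21858801}{2101} \approx 10404.0$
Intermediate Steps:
$E{\left(p \right)} = \frac{1}{-5 + p}$
$o{\left(R \right)} = - 3 R$ ($o{\left(R \right)} = - (R + R) + \frac{R}{-5 + 4} = - 2 R + \frac{R}{-1} = - 2 R + R \left(-1\right) = - 2 R - R = - 3 R$)
$6 \cdot 51 \cdot 34 - o{\left(\frac{1}{-1045 - 1056} \right)} = 6 \cdot 51 \cdot 34 - - \frac{3}{-1045 - 1056} = 306 \cdot 34 - - \frac{3}{-2101} = 10404 - \left(-3\right) \left(- \frac{1}{2101}\right) = 10404 - \frac{3}{2101} = \frac{21858801}{2101}$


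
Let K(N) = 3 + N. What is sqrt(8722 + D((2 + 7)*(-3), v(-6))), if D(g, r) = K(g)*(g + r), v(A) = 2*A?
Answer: sqrt(9658) ≈ 98.275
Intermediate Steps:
D(g, r) = (3 + g)*(g + r)
sqrt(8722 + D((2 + 7)*(-3), v(-6))) = sqrt(8722 + (3 + (2 + 7)*(-3))*((2 + 7)*(-3) + 2*(-6))) = sqrt(8722 + (3 + 9*(-3))*(9*(-3) - 12)) = sqrt(8722 + (3 - 27)*(-27 - 12)) = sqrt(8722 - 24*(-39)) = sqrt(8722 + 936) = sqrt(9658)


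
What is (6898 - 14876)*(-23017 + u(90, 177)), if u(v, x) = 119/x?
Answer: 32501494420/177 ≈ 1.8362e+8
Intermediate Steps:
(6898 - 14876)*(-23017 + u(90, 177)) = (6898 - 14876)*(-23017 + 119/177) = -7978*(-23017 + 119*(1/177)) = -7978*(-23017 + 119/177) = -7978*(-4073890/177) = 32501494420/177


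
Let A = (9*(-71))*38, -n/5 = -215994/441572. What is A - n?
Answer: -5361665637/220786 ≈ -24284.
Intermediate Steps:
n = 539985/220786 (n = -(-1079970)/441572 = -5*(-107997/220786) = 539985/220786 ≈ 2.4457)
A = -24282 (A = -639*38 = -24282)
A - n = -24282 - 1*539985/220786 = -24282 - 539985/220786 = -5361665637/220786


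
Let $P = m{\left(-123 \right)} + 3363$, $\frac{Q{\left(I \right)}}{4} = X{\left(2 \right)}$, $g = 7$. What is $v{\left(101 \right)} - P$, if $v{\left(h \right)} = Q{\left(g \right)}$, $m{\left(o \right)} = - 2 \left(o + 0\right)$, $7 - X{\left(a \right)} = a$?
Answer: $-3589$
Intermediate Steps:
$X{\left(a \right)} = 7 - a$
$m{\left(o \right)} = - 2 o$
$Q{\left(I \right)} = 20$ ($Q{\left(I \right)} = 4 \left(7 - 2\right) = 4 \cdot 5 = 20$)
$v{\left(h \right)} = 20$
$P = 3609$ ($P = \left(-2\right) \left(-123\right) + 3363 = 246 + 3363 = 3609$)
$v{\left(101 \right)} - P = 20 - 3609 = -3589$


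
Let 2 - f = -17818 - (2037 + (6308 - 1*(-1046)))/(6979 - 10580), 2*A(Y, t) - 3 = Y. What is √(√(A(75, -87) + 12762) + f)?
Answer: √(231041704829 + 12967201*√12801)/3601 ≈ 133.91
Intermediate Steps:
A(Y, t) = 3/2 + Y/2
f = 64160429/3601 (f = 2 - (-17818 - (2037 + (6308 - 1*(-1046)))/(6979 - 10580)) = 2 - (-17818 - (2037 + (6308 + 1046))/(-3601)) = 2 - (-17818 - (2037 + 7354)*(-1)/3601) = 2 - (-17818 - 9391*(-1)/3601) = 2 - (-17818 - 1*(-9391/3601)) = 2 - (-17818 + 9391/3601) = 2 - 1*(-64153227/3601) = 2 + 64153227/3601 = 64160429/3601 ≈ 17817.)
√(√(A(75, -87) + 12762) + f) = √(√((3/2 + (½)*75) + 12762) + 64160429/3601) = √(√((3/2 + 75/2) + 12762) + 64160429/3601) = √(√(39 + 12762) + 64160429/3601) = √(√12801 + 64160429/3601) = √(64160429/3601 + √12801)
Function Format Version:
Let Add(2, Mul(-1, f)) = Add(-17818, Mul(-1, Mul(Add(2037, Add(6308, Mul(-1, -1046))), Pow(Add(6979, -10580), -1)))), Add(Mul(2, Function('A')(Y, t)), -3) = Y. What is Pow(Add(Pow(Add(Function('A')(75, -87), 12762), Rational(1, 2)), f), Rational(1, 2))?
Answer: Mul(Rational(1, 3601), Pow(Add(231041704829, Mul(12967201, Pow(12801, Rational(1, 2)))), Rational(1, 2))) ≈ 133.91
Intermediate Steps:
Function('A')(Y, t) = Add(Rational(3, 2), Mul(Rational(1, 2), Y))
f = Rational(64160429, 3601) (f = Add(2, Mul(-1, Add(-17818, Mul(-1, Mul(Add(2037, Add(6308, Mul(-1, -1046))), Pow(Add(6979, -10580), -1)))))) = Add(2, Mul(-1, Add(-17818, Mul(-1, Mul(Add(2037, Add(6308, 1046)), Pow(-3601, -1)))))) = Add(2, Mul(-1, Add(-17818, Mul(-1, Mul(Add(2037, 7354), Rational(-1, 3601)))))) = Add(2, Mul(-1, Add(-17818, Mul(-1, Mul(9391, Rational(-1, 3601)))))) = Add(2, Mul(-1, Add(-17818, Mul(-1, Rational(-9391, 3601))))) = Add(2, Mul(-1, Add(-17818, Rational(9391, 3601)))) = Add(2, Mul(-1, Rational(-64153227, 3601))) = Add(2, Rational(64153227, 3601)) = Rational(64160429, 3601) ≈ 17817.)
Pow(Add(Pow(Add(Function('A')(75, -87), 12762), Rational(1, 2)), f), Rational(1, 2)) = Pow(Add(Pow(Add(Add(Rational(3, 2), Mul(Rational(1, 2), 75)), 12762), Rational(1, 2)), Rational(64160429, 3601)), Rational(1, 2)) = Pow(Add(Pow(Add(Add(Rational(3, 2), Rational(75, 2)), 12762), Rational(1, 2)), Rational(64160429, 3601)), Rational(1, 2)) = Pow(Add(Pow(Add(39, 12762), Rational(1, 2)), Rational(64160429, 3601)), Rational(1, 2)) = Pow(Add(Pow(12801, Rational(1, 2)), Rational(64160429, 3601)), Rational(1, 2)) = Pow(Add(Rational(64160429, 3601), Pow(12801, Rational(1, 2))), Rational(1, 2))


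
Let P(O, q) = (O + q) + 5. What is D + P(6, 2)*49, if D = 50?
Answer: 687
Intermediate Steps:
P(O, q) = 5 + O + q
D + P(6, 2)*49 = 50 + (5 + 6 + 2)*49 = 50 + 13*49 = 50 + 637 = 687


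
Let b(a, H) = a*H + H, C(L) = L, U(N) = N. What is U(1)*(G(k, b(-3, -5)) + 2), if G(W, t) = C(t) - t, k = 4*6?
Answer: 2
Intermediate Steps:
k = 24
b(a, H) = H + H*a (b(a, H) = H*a + H = H + H*a)
G(W, t) = 0 (G(W, t) = t - t = 0)
U(1)*(G(k, b(-3, -5)) + 2) = 1*(0 + 2) = 1*2 = 2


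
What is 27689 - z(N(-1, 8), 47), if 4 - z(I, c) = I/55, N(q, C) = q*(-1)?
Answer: 1522676/55 ≈ 27685.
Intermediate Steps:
N(q, C) = -q
z(I, c) = 4 - I/55
27689 - z(N(-1, 8), 47) = 27689 - (4 - (-1)*(-1)/55) = 27689 - (4 - 1/55*1) = 27689 - (4 - 1/55) = 27689 - 1*219/55 = 27689 - 219/55 = 1522676/55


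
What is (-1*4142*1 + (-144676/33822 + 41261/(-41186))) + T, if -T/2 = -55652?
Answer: 74634275068613/696496446 ≈ 1.0716e+5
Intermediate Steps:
T = 111304 (T = -2*(-55652) = 111304)
(-1*4142*1 + (-144676/33822 + 41261/(-41186))) + T = (-1*4142*1 + (-144676/33822 + 41261/(-41186))) + 111304 = (-4142*1 + (-144676*1/33822 + 41261*(-1/41186))) + 111304 = (-4142 + (-72338/16911 - 41261/41186)) + 111304 = (-4142 - 3677077639/696496446) + 111304 = -2888565356971/696496446 + 111304 = 74634275068613/696496446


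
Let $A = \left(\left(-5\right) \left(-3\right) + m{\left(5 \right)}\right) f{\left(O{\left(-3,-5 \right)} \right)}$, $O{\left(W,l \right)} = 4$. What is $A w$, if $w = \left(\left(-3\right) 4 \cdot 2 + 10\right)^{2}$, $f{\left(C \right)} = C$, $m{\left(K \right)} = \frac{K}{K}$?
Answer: $12544$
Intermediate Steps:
$m{\left(K \right)} = 1$
$A = 64$ ($A = \left(\left(-5\right) \left(-3\right) + 1\right) 4 = \left(15 + 1\right) 4 = 16 \cdot 4 = 64$)
$w = 196$ ($w = \left(\left(-12\right) 2 + 10\right)^{2} = \left(-24 + 10\right)^{2} = \left(-14\right)^{2} = 196$)
$A w = 64 \cdot 196 = 12544$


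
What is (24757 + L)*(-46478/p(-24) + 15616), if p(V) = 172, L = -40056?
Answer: -20190656363/86 ≈ -2.3478e+8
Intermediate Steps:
(24757 + L)*(-46478/p(-24) + 15616) = (24757 - 40056)*(-46478/172 + 15616) = -15299*(-46478*1/172 + 15616) = -15299*(-23239/86 + 15616) = -15299*1319737/86 = -20190656363/86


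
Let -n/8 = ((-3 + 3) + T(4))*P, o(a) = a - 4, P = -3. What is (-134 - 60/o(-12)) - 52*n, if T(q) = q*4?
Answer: -80393/4 ≈ -20098.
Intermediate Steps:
T(q) = 4*q
o(a) = -4 + a
n = 384 (n = -8*((-3 + 3) + 4*4)*(-3) = -8*(0 + 16)*(-3) = -128*(-3) = -8*(-48) = 384)
(-134 - 60/o(-12)) - 52*n = (-134 - 60/(-4 - 12)) - 52*384 = (-134 - 60/(-16)) - 19968 = (-134 - 60*(-1/16)) - 19968 = (-134 + 15/4) - 19968 = -521/4 - 19968 = -80393/4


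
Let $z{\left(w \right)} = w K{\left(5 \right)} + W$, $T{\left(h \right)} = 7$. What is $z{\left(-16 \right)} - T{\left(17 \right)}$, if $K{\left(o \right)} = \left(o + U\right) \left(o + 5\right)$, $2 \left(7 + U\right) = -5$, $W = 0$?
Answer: $713$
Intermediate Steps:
$U = - \frac{19}{2}$ ($U = -7 + \frac{1}{2} \left(-5\right) = -7 - \frac{5}{2} = - \frac{19}{2} \approx -9.5$)
$K{\left(o \right)} = \left(5 + o\right) \left(- \frac{19}{2} + o\right)$ ($K{\left(o \right)} = \left(o - \frac{19}{2}\right) \left(o + 5\right) = \left(- \frac{19}{2} + o\right) \left(5 + o\right) = \left(5 + o\right) \left(- \frac{19}{2} + o\right)$)
$z{\left(w \right)} = - 45 w$ ($z{\left(w \right)} = w \left(- \frac{95}{2} + 5^{2} - \frac{45}{2}\right) + 0 = w \left(- \frac{95}{2} + 25 - \frac{45}{2}\right) + 0 = w \left(-45\right) + 0 = - 45 w + 0 = - 45 w$)
$z{\left(-16 \right)} - T{\left(17 \right)} = \left(-45\right) \left(-16\right) - 7 = 720 - 7 = 713$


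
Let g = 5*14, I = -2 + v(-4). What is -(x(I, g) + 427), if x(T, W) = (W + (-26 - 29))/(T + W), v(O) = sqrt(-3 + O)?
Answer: (-427*sqrt(7) + 29051*I)/(sqrt(7) - 68*I) ≈ -427.22 + 0.0085697*I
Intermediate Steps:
I = -2 + I*sqrt(7) (I = -2 + sqrt(-3 - 4) = -2 + sqrt(-7) = -2 + I*sqrt(7) ≈ -2.0 + 2.6458*I)
g = 70
x(T, W) = (-55 + W)/(T + W) (x(T, W) = (W - 55)/(T + W) = (-55 + W)/(T + W))
-(x(I, g) + 427) = -((-55 + 70)/((-2 + I*sqrt(7)) + 70) + 427) = -(15/(68 + I*sqrt(7)) + 427) = -(427 + 15/(68 + I*sqrt(7))) = -427 - 15/(68 + I*sqrt(7))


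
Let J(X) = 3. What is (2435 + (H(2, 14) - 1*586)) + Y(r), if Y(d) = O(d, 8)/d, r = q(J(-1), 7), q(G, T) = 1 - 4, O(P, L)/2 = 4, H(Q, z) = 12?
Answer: 5575/3 ≈ 1858.3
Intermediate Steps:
O(P, L) = 8 (O(P, L) = 2*4 = 8)
q(G, T) = -3
r = -3
Y(d) = 8/d
(2435 + (H(2, 14) - 1*586)) + Y(r) = (2435 + (12 - 1*586)) + 8/(-3) = (2435 + (12 - 586)) + 8*(-1/3) = (2435 - 574) - 8/3 = 1861 - 8/3 = 5575/3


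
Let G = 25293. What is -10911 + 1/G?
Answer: -275971922/25293 ≈ -10911.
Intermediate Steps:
-10911 + 1/G = -10911 + 1/25293 = -275971922/25293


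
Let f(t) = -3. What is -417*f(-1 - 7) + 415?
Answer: 1666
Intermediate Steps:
-417*f(-1 - 7) + 415 = -417*(-3) + 415 = 1251 + 415 = 1666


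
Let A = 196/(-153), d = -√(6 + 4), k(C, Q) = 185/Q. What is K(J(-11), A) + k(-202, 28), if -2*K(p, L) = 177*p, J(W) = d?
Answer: 185/28 + 177*√10/2 ≈ 286.47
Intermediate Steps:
d = -√10 ≈ -3.1623
J(W) = -√10
A = -196/153 (A = 196*(-1/153) = -196/153 ≈ -1.2810)
K(p, L) = -177*p/2
K(J(-11), A) + k(-202, 28) = -(-177)*√10/2 + 185/28 = 177*√10/2 + 185*(1/28) = 177*√10/2 + 185/28 = 185/28 + 177*√10/2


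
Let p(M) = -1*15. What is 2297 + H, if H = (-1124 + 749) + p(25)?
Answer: 1907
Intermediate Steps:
p(M) = -15
H = -390 (H = (-1124 + 749) - 15 = -375 - 15 = -390)
2297 + H = 2297 - 390 = 1907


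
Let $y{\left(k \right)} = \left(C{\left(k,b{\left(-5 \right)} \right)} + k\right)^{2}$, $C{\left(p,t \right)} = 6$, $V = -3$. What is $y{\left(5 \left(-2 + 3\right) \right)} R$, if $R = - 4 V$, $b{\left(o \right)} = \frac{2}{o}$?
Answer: $1452$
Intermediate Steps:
$y{\left(k \right)} = \left(6 + k\right)^{2}$
$R = 12$ ($R = \left(-4\right) \left(-3\right) = 12$)
$y{\left(5 \left(-2 + 3\right) \right)} R = \left(6 + 5 \left(-2 + 3\right)\right)^{2} \cdot 12 = \left(6 + 5 \cdot 1\right)^{2} \cdot 12 = \left(6 + 5\right)^{2} \cdot 12 = 11^{2} \cdot 12 = 121 \cdot 12 = 1452$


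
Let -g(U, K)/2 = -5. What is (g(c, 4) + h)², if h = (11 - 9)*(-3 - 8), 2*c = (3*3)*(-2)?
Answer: 144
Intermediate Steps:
c = -9 (c = ((3*3)*(-2))/2 = (9*(-2))/2 = (½)*(-18) = -9)
h = -22 (h = 2*(-11) = -22)
g(U, K) = 10 (g(U, K) = -2*(-5) = 10)
(g(c, 4) + h)² = (10 - 22)² = (-12)² = 144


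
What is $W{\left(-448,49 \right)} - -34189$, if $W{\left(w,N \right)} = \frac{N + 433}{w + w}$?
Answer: $\frac{15316431}{448} \approx 34188.0$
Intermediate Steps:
$W{\left(w,N \right)} = \frac{433 + N}{2 w}$
$W{\left(-448,49 \right)} - -34189 = \frac{433 + 49}{2 \left(-448\right)} - -34189 = \frac{1}{2} \left(- \frac{1}{448}\right) 482 + 34189 = - \frac{241}{448} + 34189 = \frac{15316431}{448}$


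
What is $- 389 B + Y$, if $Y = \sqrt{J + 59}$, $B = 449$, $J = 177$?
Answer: $-174661 + 2 \sqrt{59} \approx -1.7465 \cdot 10^{5}$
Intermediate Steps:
$Y = 2 \sqrt{59}$ ($Y = \sqrt{177 + 59} = \sqrt{236} = 2 \sqrt{59} \approx 15.362$)
$- 389 B + Y = \left(-389\right) 449 + 2 \sqrt{59} = -174661 + 2 \sqrt{59}$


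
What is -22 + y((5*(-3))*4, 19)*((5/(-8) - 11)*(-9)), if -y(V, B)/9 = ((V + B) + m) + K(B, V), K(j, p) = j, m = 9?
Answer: 97753/8 ≈ 12219.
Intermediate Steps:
y(V, B) = -81 - 18*B - 9*V (y(V, B) = -9*(((V + B) + 9) + B) = -9*(((B + V) + 9) + B) = -9*((9 + B + V) + B) = -9*(9 + V + 2*B) = -81 - 18*B - 9*V)
-22 + y((5*(-3))*4, 19)*((5/(-8) - 11)*(-9)) = -22 + (-81 - 18*19 - 9*5*(-3)*4)*((5/(-8) - 11)*(-9)) = -22 + (-81 - 342 - (-135)*4)*((5*(-1/8) - 11)*(-9)) = -22 + (-81 - 342 - 9*(-60))*((-5/8 - 11)*(-9)) = -22 + (-81 - 342 + 540)*(-93/8*(-9)) = -22 + 117*(837/8) = -22 + 97929/8 = 97753/8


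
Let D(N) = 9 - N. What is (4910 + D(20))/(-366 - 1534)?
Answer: -4899/1900 ≈ -2.5784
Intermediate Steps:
(4910 + D(20))/(-366 - 1534) = (4910 + (9 - 1*20))/(-366 - 1534) = (4910 + (9 - 20))/(-1900) = (4910 - 11)*(-1/1900) = 4899*(-1/1900) = -4899/1900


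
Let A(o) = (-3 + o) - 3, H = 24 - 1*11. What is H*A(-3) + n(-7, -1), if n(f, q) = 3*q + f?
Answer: -127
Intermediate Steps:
H = 13 (H = 24 - 11 = 13)
A(o) = -6 + o
n(f, q) = f + 3*q
H*A(-3) + n(-7, -1) = 13*(-6 - 3) + (-7 + 3*(-1)) = 13*(-9) + (-7 - 3) = -117 - 10 = -127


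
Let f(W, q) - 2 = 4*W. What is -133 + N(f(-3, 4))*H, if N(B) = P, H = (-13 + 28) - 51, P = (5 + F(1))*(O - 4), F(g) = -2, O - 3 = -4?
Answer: 407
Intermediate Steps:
O = -1 (O = 3 - 4 = -1)
P = -15 (P = (5 - 2)*(-1 - 4) = 3*(-5) = -15)
H = -36 (H = 15 - 51 = -36)
f(W, q) = 2 + 4*W
N(B) = -15
-133 + N(f(-3, 4))*H = -133 - 15*(-36) = -133 + 540 = 407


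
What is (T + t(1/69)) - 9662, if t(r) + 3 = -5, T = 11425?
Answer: 1755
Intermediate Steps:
t(r) = -8 (t(r) = -3 - 5 = -8)
(T + t(1/69)) - 9662 = (11425 - 8) - 9662 = 11417 - 9662 = 1755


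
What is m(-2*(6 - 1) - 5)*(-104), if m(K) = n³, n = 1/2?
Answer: -13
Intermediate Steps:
n = ½ ≈ 0.50000
m(K) = ⅛ (m(K) = (½)³ = ⅛)
m(-2*(6 - 1) - 5)*(-104) = (⅛)*(-104) = -13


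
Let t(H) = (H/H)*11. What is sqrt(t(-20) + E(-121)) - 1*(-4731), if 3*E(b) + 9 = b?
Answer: 4731 + I*sqrt(291)/3 ≈ 4731.0 + 5.6862*I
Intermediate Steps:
E(b) = -3 + b/3
t(H) = 11 (t(H) = 1*11 = 11)
sqrt(t(-20) + E(-121)) - 1*(-4731) = sqrt(11 + (-3 + (1/3)*(-121))) - 1*(-4731) = sqrt(11 + (-3 - 121/3)) + 4731 = sqrt(11 - 130/3) + 4731 = sqrt(-97/3) + 4731 = I*sqrt(291)/3 + 4731 = 4731 + I*sqrt(291)/3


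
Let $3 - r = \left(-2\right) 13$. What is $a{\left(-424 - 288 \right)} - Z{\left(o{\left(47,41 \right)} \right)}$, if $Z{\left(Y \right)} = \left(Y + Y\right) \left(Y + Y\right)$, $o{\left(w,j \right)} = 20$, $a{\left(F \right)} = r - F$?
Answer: $-859$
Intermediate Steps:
$r = 29$ ($r = 3 - \left(-2\right) 13 = 3 - -26 = 3 + 26 = 29$)
$a{\left(F \right)} = 29 - F$
$Z{\left(Y \right)} = 4 Y^{2}$ ($Z{\left(Y \right)} = 2 Y 2 Y = 4 Y^{2}$)
$a{\left(-424 - 288 \right)} - Z{\left(o{\left(47,41 \right)} \right)} = \left(29 - \left(-424 - 288\right)\right) - 4 \cdot 20^{2} = \left(29 - -712\right) - 4 \cdot 400 = \left(29 + 712\right) - 1600 = 741 - 1600 = -859$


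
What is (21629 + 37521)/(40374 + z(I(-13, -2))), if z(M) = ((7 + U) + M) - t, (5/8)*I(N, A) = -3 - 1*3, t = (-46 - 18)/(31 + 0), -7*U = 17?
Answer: 32088875/21901287 ≈ 1.4652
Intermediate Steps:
U = -17/7 (U = -1/7*17 = -17/7 ≈ -2.4286)
t = -64/31 ≈ -2.0645
I(N, A) = -48/5 (I(N, A) = 8*(-3 - 1*3)/5 = 8*(-3 - 3)/5 = (8/5)*(-6) = -48/5)
z(M) = 1440/217 + M (z(M) = ((7 - 17/7) + M) - 1*(-64/31) = (32/7 + M) + 64/31 = 1440/217 + M)
(21629 + 37521)/(40374 + z(I(-13, -2))) = (21629 + 37521)/(40374 + (1440/217 - 48/5)) = 59150/(40374 - 3216/1085) = 59150/(43802574/1085) = 59150*(1085/43802574) = 32088875/21901287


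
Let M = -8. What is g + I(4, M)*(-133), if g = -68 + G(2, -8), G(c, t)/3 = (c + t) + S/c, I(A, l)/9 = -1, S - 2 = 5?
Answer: 2243/2 ≈ 1121.5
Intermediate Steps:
S = 7 (S = 2 + 5 = 7)
I(A, l) = -9 (I(A, l) = 9*(-1) = -9)
G(c, t) = 3*c + 3*t + 21/c (G(c, t) = 3*((c + t) + 7/c) = 3*(c + t + 7/c) = 3*c + 3*t + 21/c)
g = -151/2 (g = -68 + 3*(7 + 2*(2 - 8))/2 = -68 + 3*(½)*(7 + 2*(-6)) = -68 + 3*(½)*(7 - 12) = -68 + 3*(½)*(-5) = -68 - 15/2 = -151/2 ≈ -75.500)
g + I(4, M)*(-133) = -151/2 - 9*(-133) = -151/2 + 1197 = 2243/2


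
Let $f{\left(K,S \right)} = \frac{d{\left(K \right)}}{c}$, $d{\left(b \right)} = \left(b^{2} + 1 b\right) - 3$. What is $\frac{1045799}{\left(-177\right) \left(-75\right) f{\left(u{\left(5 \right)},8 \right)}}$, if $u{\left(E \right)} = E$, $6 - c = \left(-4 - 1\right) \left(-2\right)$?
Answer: $- \frac{4183196}{358425} \approx -11.671$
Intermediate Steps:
$d{\left(b \right)} = -3 + b + b^{2}$ ($d{\left(b \right)} = \left(b^{2} + b\right) - 3 = \left(b + b^{2}\right) - 3 = -3 + b + b^{2}$)
$c = -4$ ($c = 6 - \left(-4 - 1\right) \left(-2\right) = 6 - \left(-5\right) \left(-2\right) = 6 - 10 = -4$)
$f{\left(K,S \right)} = \frac{3}{4} - \frac{K}{4} - \frac{K^{2}}{4}$ ($f{\left(K,S \right)} = \frac{-3 + K + K^{2}}{-4} = \left(-3 + K + K^{2}\right) \left(- \frac{1}{4}\right) = \frac{3}{4} - \frac{K}{4} - \frac{K^{2}}{4}$)
$\frac{1045799}{\left(-177\right) \left(-75\right) f{\left(u{\left(5 \right)},8 \right)}} = \frac{1045799}{\left(-177\right) \left(-75\right) \left(\frac{3}{4} - \frac{5}{4} - \frac{5^{2}}{4}\right)} = \frac{1045799}{13275 \left(\frac{3}{4} - \frac{5}{4} - \frac{25}{4}\right)} = \frac{1045799}{13275 \left(- \frac{27}{4}\right)} = \frac{1045799}{- \frac{358425}{4}} = 1045799 \left(- \frac{4}{358425}\right) = - \frac{4183196}{358425}$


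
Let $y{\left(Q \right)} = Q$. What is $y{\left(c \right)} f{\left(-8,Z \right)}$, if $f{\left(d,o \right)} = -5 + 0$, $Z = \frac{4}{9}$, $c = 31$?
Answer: $-155$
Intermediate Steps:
$Z = \frac{4}{9}$ ($Z = 4 \cdot \frac{1}{9} = \frac{4}{9} \approx 0.44444$)
$f{\left(d,o \right)} = -5$
$y{\left(c \right)} f{\left(-8,Z \right)} = 31 \left(-5\right) = -155$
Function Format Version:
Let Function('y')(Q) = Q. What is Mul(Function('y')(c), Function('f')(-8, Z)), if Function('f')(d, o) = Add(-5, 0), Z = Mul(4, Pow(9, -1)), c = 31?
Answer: -155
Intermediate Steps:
Z = Rational(4, 9) (Z = Mul(4, Rational(1, 9)) = Rational(4, 9) ≈ 0.44444)
Function('f')(d, o) = -5
Mul(Function('y')(c), Function('f')(-8, Z)) = Mul(31, -5) = -155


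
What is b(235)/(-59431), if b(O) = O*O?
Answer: -55225/59431 ≈ -0.92923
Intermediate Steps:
b(O) = O**2
b(235)/(-59431) = 235**2/(-59431) = 55225*(-1/59431) = -55225/59431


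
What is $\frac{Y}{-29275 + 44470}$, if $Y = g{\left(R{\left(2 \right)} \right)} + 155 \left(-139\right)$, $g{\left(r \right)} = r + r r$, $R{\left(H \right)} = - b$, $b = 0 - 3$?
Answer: $- \frac{21533}{15195} \approx -1.4171$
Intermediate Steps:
$b = -3$ ($b = 0 - 3 = -3$)
$R{\left(H \right)} = 3$ ($R{\left(H \right)} = \left(-1\right) \left(-3\right) = 3$)
$g{\left(r \right)} = r + r^{2}$
$Y = -21533$ ($Y = 3 \left(1 + 3\right) + 155 \left(-139\right) = 3 \cdot 4 - 21545 = 12 - 21545 = -21533$)
$\frac{Y}{-29275 + 44470} = - \frac{21533}{-29275 + 44470} = - \frac{21533}{15195}$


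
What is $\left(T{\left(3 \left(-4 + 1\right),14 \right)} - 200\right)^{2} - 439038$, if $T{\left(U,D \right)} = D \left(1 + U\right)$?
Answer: $-341694$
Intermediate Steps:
$\left(T{\left(3 \left(-4 + 1\right),14 \right)} - 200\right)^{2} - 439038 = \left(14 \left(1 + 3 \left(-4 + 1\right)\right) - 200\right)^{2} - 439038 = \left(14 \left(1 + 3 \left(-3\right)\right) - 200\right)^{2} - 439038 = \left(14 \left(1 - 9\right) - 200\right)^{2} - 439038 = \left(14 \left(-8\right) - 200\right)^{2} - 439038 = \left(-112 - 200\right)^{2} - 439038 = \left(-312\right)^{2} - 439038 = 97344 - 439038 = -341694$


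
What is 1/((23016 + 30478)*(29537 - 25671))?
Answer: 1/206807804 ≈ 4.8354e-9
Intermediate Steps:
1/((23016 + 30478)*(29537 - 25671)) = 1/(53494*3866) = 1/206807804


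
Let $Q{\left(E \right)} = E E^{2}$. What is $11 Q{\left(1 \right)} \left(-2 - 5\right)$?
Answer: $-77$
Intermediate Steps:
$Q{\left(E \right)} = E^{3}$
$11 Q{\left(1 \right)} \left(-2 - 5\right) = 11 \cdot 1^{3} \left(-2 - 5\right) = 11 \cdot 1 \left(-2 - 5\right) = 11 \left(-7\right) = -77$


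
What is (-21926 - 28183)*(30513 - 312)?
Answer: -1513341909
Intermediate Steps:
(-21926 - 28183)*(30513 - 312) = -50109*30201 = -1513341909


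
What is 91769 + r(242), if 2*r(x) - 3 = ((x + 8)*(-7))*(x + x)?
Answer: -663459/2 ≈ -3.3173e+5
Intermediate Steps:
r(x) = 3/2 + x*(-56 - 7*x) (r(x) = 3/2 + (((x + 8)*(-7))*(x + x))/2 = 3/2 + (((8 + x)*(-7))*(2*x))/2 = 3/2 + ((-56 - 7*x)*(2*x))/2 = 3/2 + (2*x*(-56 - 7*x))/2 = 3/2 + x*(-56 - 7*x))
91769 + r(242) = 91769 + (3/2 - 56*242 - 7*242²) = 91769 + (3/2 - 13552 - 7*58564) = 91769 + (3/2 - 13552 - 409948) = 91769 - 846997/2 = -663459/2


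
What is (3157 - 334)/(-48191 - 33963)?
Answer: -2823/82154 ≈ -0.034362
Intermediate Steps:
(3157 - 334)/(-48191 - 33963) = 2823/(-82154) = 2823*(-1/82154) = -2823/82154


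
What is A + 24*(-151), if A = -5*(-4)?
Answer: -3604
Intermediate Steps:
A = 20
A + 24*(-151) = 20 + 24*(-151) = 20 - 3624 = -3604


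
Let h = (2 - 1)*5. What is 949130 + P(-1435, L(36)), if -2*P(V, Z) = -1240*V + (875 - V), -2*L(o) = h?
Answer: 58275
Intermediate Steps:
h = 5 (h = 1*5 = 5)
L(o) = -5/2 (L(o) = -½*5 = -5/2)
P(V, Z) = -875/2 + 1241*V/2 (P(V, Z) = -(-1240*V + (875 - V))/2 = -(875 - 1241*V)/2 = -875/2 + 1241*V/2)
949130 + P(-1435, L(36)) = 949130 + (-875/2 + (1241/2)*(-1435)) = 949130 + (-875/2 - 1780835/2) = 949130 - 890855 = 58275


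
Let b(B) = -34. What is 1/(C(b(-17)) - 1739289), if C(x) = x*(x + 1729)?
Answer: -1/1796919 ≈ -5.5651e-7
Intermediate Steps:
C(x) = x*(1729 + x)
1/(C(b(-17)) - 1739289) = 1/(-34*(1729 - 34) - 1739289) = 1/(-34*1695 - 1739289) = 1/(-57630 - 1739289) = 1/(-1796919) = -1/1796919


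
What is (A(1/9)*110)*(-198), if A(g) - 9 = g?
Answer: -198440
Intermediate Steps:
A(g) = 9 + g
(A(1/9)*110)*(-198) = ((9 + 1/9)*110)*(-198) = ((82/9)*110)*(-198) = (9020/9)*(-198) = -198440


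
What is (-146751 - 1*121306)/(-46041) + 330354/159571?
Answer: 57983952061/7346808411 ≈ 7.8924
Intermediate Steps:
(-146751 - 1*121306)/(-46041) + 330354/159571 = (-146751 - 121306)*(-1/46041) + 330354*(1/159571) = -268057*(-1/46041) + 330354/159571 = 268057/46041 + 330354/159571 = 57983952061/7346808411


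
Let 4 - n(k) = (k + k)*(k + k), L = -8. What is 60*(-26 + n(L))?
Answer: -16680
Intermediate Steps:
n(k) = 4 - 4*k**2 (n(k) = 4 - (k + k)*(k + k) = 4 - 2*k*2*k = 4 - 4*k**2)
60*(-26 + n(L)) = 60*(-26 + (4 - 4*(-8)**2)) = 60*(-26 + (4 - 4*64)) = 60*(-26 + (4 - 256)) = 60*(-26 - 252) = 60*(-278) = -16680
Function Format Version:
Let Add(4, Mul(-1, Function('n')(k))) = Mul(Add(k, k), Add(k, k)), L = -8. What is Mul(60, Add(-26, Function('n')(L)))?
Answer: -16680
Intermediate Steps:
Function('n')(k) = Add(4, Mul(-4, Pow(k, 2))) (Function('n')(k) = Add(4, Mul(-1, Mul(Add(k, k), Add(k, k)))) = Add(4, Mul(-1, Mul(Mul(2, k), Mul(2, k)))) = Add(4, Mul(-1, Mul(4, Pow(k, 2)))) = Add(4, Mul(-4, Pow(k, 2))))
Mul(60, Add(-26, Function('n')(L))) = Mul(60, Add(-26, Add(4, Mul(-4, Pow(-8, 2))))) = Mul(60, Add(-26, Add(4, Mul(-4, 64)))) = Mul(60, Add(-26, Add(4, -256))) = Mul(60, Add(-26, -252)) = Mul(60, -278) = -16680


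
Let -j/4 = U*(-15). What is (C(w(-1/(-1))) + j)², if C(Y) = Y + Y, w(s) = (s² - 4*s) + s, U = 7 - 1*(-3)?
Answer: 355216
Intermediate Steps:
U = 10 (U = 7 + 3 = 10)
w(s) = s² - 3*s
j = 600 (j = -40*(-15) = -4*(-150) = 600)
C(Y) = 2*Y
(C(w(-1/(-1))) + j)² = (2*((-1/(-1))*(-3 - 1/(-1))) + 600)² = (2*((-1*(-1))*(-3 - 1*(-1))) + 600)² = (2*(1*(-3 + 1)) + 600)² = (2*(1*(-2)) + 600)² = (2*(-2) + 600)² = (-4 + 600)² = 596² = 355216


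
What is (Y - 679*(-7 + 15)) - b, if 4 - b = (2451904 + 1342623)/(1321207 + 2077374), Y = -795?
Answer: -21172763684/3398581 ≈ -6229.9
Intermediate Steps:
b = 9799797/3398581 (b = 4 - (2451904 + 1342623)/(1321207 + 2077374) = 4 - 3794527/3398581 = 9799797/3398581 ≈ 2.8835)
(Y - 679*(-7 + 15)) - b = (-795 - 679*(-7 + 15)) - 1*9799797/3398581 = (-795 - 679*8) - 9799797/3398581 = (-795 - 5432) - 9799797/3398581 = -6227 - 9799797/3398581 = -21172763684/3398581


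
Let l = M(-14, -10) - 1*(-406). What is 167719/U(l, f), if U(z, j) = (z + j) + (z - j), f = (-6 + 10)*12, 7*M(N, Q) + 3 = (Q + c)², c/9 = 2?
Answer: 1174033/5806 ≈ 202.21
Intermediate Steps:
c = 18 (c = 9*2 = 18)
M(N, Q) = -3/7 + (18 + Q)²/7 (M(N, Q) = -3/7 + (Q + 18)²/7 = -3/7 + (18 + Q)²/7)
l = 2903/7 (l = (-3/7 + (18 - 10)²/7) - 1*(-406) = (-3/7 + (⅐)*8²) + 406 = (-3/7 + (⅐)*64) + 406 = (-3/7 + 64/7) + 406 = 61/7 + 406 = 2903/7 ≈ 414.71)
f = 48 (f = 4*12 = 48)
U(z, j) = 2*z (U(z, j) = (j + z) + (z - j) = 2*z)
167719/U(l, f) = 167719/((2*(2903/7))) = 167719/(5806/7) = 167719*(7/5806) = 1174033/5806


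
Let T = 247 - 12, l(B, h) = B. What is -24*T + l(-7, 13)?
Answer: -5647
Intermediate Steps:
T = 235
-24*T + l(-7, 13) = -24*235 - 7 = -5640 - 7 = -5647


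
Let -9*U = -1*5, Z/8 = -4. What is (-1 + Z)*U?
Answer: -55/3 ≈ -18.333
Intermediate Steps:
Z = -32 (Z = 8*(-4) = -32)
U = 5/9 (U = -(-1)*5/9 = -1/9*(-5) = 5/9 ≈ 0.55556)
(-1 + Z)*U = (-1 - 32)*(5/9) = -33*5/9 = -55/3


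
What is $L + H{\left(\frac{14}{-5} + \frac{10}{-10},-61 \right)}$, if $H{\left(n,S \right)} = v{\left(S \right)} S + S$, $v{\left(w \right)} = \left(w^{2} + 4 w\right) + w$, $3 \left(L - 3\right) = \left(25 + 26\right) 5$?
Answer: $-208349$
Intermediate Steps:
$L = 88$ ($L = 3 + \frac{\left(25 + 26\right) 5}{3} = 3 + \frac{51 \cdot 5}{3} = 3 + \frac{1}{3} \cdot 255 = 3 + 85 = 88$)
$v{\left(w \right)} = w^{2} + 5 w$
$H{\left(n,S \right)} = S + S^{2} \left(5 + S\right)$ ($H{\left(n,S \right)} = S \left(5 + S\right) S + S = S^{2} \left(5 + S\right) + S = S + S^{2} \left(5 + S\right)$)
$L + H{\left(\frac{14}{-5} + \frac{10}{-10},-61 \right)} = 88 - 61 \left(1 - 61 \left(5 - 61\right)\right) = 88 - 61 \left(1 - -3416\right) = 88 - 61 \left(1 + 3416\right) = 88 - 208437 = -208349$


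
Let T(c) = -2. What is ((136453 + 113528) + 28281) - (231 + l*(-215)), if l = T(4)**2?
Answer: 278891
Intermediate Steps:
l = 4 (l = (-2)**2 = 4)
((136453 + 113528) + 28281) - (231 + l*(-215)) = ((136453 + 113528) + 28281) - (231 + 4*(-215)) = (249981 + 28281) - (231 - 860) = 278262 - 1*(-629) = 278262 + 629 = 278891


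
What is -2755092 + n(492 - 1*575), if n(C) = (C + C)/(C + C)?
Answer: -2755091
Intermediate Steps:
n(C) = 1 (n(C) = (2*C)/((2*C)) = (2*C)*(1/(2*C)) = 1)
-2755092 + n(492 - 1*575) = -2755092 + 1 = -2755091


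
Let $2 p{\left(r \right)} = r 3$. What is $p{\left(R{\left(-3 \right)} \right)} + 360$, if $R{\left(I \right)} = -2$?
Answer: $357$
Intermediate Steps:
$p{\left(r \right)} = \frac{3 r}{2}$ ($p{\left(r \right)} = \frac{r 3}{2} = \frac{3 r}{2}$)
$p{\left(R{\left(-3 \right)} \right)} + 360 = \frac{3}{2} \left(-2\right) + 360 = -3 + 360 = 357$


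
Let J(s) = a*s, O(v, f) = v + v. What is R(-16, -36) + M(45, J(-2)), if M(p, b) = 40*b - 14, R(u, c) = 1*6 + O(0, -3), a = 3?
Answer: -248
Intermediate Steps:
O(v, f) = 2*v
J(s) = 3*s
R(u, c) = 6 (R(u, c) = 1*6 + 2*0 = 6 + 0 = 6)
M(p, b) = -14 + 40*b
R(-16, -36) + M(45, J(-2)) = 6 + (-14 + 40*(3*(-2))) = 6 + (-14 + 40*(-6)) = 6 + (-14 - 240) = 6 - 254 = -248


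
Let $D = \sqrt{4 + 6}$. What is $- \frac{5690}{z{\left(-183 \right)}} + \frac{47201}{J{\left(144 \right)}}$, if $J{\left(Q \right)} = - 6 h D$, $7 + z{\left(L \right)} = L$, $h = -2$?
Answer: $\frac{569}{19} + \frac{47201 \sqrt{10}}{120} \approx 1273.8$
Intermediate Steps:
$D = \sqrt{10} \approx 3.1623$
$z{\left(L \right)} = -7 + L$
$J{\left(Q \right)} = 12 \sqrt{10}$ ($J{\left(Q \right)} = \left(-6\right) \left(-2\right) \sqrt{10} = 12 \sqrt{10}$)
$- \frac{5690}{z{\left(-183 \right)}} + \frac{47201}{J{\left(144 \right)}} = - \frac{5690}{-7 - 183} + \frac{47201}{12 \sqrt{10}} = - \frac{5690}{-190} + 47201 \frac{\sqrt{10}}{120} = \left(-5690\right) \left(- \frac{1}{190}\right) + \frac{47201 \sqrt{10}}{120} = \frac{569}{19} + \frac{47201 \sqrt{10}}{120}$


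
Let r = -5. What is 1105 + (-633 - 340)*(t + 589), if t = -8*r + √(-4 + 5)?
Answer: -611885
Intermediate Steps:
t = 41 (t = -8*(-5) + √(-4 + 5) = 40 + √1 = 40 + 1 = 41)
1105 + (-633 - 340)*(t + 589) = 1105 + (-633 - 340)*(41 + 589) = 1105 - 973*630 = 1105 - 612990 = -611885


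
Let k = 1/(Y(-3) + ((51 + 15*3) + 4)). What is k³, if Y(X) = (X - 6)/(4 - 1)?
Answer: 1/912673 ≈ 1.0957e-6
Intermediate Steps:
Y(X) = -2 + X/3 (Y(X) = (-6 + X)/3 = (-6 + X)*(⅓) = -2 + X/3)
k = 1/97 (k = 1/((-2 + (⅓)*(-3)) + ((51 + 15*3) + 4)) = 1/((-2 - 1) + ((51 + 45) + 4)) = 1/(-3 + (96 + 4)) = 1/(-3 + 100) = 1/97 ≈ 0.010309)
k³ = (1/97)³ = 1/912673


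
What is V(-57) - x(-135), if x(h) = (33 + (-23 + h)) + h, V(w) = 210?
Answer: 470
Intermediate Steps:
x(h) = 10 + 2*h (x(h) = (10 + h) + h = 10 + 2*h)
V(-57) - x(-135) = 210 - (10 + 2*(-135)) = 210 - (10 - 270) = 210 - 1*(-260) = 210 + 260 = 470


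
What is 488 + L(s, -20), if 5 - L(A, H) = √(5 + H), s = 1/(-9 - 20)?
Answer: 493 - I*√15 ≈ 493.0 - 3.873*I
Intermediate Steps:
s = -1/29 (s = 1/(-29) = -1/29 ≈ -0.034483)
L(A, H) = 5 - √(5 + H)
488 + L(s, -20) = 488 + (5 - √(5 - 20)) = 488 + (5 - √(-15)) = 488 + (5 - I*√15) = 493 - I*√15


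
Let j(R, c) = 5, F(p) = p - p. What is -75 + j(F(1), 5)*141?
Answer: 630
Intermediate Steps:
F(p) = 0
-75 + j(F(1), 5)*141 = -75 + 5*141 = -75 + 705 = 630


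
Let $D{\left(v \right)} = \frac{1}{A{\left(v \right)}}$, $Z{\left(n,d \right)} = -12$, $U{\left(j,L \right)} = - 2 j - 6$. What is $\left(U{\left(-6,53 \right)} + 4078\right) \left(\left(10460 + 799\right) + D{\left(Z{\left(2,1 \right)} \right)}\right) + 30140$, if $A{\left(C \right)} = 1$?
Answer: $46015980$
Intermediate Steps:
$U{\left(j,L \right)} = -6 - 2 j$
$D{\left(v \right)} = 1$ ($D{\left(v \right)} = 1^{-1} = 1$)
$\left(U{\left(-6,53 \right)} + 4078\right) \left(\left(10460 + 799\right) + D{\left(Z{\left(2,1 \right)} \right)}\right) + 30140 = \left(\left(-6 - -12\right) + 4078\right) \left(\left(10460 + 799\right) + 1\right) + 30140 = \left(\left(-6 + 12\right) + 4078\right) \left(11259 + 1\right) + 30140 = \left(6 + 4078\right) 11260 + 30140 = 4084 \cdot 11260 + 30140 = 45985840 + 30140 = 46015980$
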